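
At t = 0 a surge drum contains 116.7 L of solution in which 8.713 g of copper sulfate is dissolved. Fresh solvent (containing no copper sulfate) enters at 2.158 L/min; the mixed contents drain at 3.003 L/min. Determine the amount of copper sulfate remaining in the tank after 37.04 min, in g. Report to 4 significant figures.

Let m(t) be the amount of copper sulfate. Volume: V(t) = V₀ + (Q_in − Q_out) t = 116.7 − 0.845000 t; V(37.04) = 85.4012 L.
Solute balance: dm/dt = 0 − Q_out C = −Q_out m/V(t).
Separate: dm/m = −Q_out dt/V(t) ⇒ ln(m/m₀) = −(Q_out/(Q_in−Q_out)) ln(V/V₀).
m = m₀ (V₀/V)^(Q_out/(Q_in−Q_out)) = 8.713 × (116.7/85.4012)^(-3.55385) = 2.87238 g.

2.872 g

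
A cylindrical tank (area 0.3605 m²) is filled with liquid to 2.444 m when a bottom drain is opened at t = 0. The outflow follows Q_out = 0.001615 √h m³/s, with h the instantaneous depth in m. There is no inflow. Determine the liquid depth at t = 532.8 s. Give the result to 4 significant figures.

0.1368 m

Unsteady balance on liquid volume: A dh/dt = −0.001615 √h.
Separate and integrate: 2(√h − √h₀) = −(0.001615/A) t.
√h = √2.444 − 0.001615·532.8/(2·0.3605) = 1.56333 − 1.19344 = 0.369887.
h = 0.369887² = 0.136817 m.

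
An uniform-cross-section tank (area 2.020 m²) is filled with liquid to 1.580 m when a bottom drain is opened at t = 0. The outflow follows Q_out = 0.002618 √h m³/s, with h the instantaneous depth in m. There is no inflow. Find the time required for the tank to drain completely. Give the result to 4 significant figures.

With no inflow, A dh/dt = −0.002618 √h.
Separate and integrate: 2(√h − √h₀) = −(0.002618/A) t.
Set h = 0: 2√h₀ = (0.002618/A) t_empty ⇒ t_empty = 2A√h₀/0.002618.
t_empty = 2·2.020·√1.580/0.002618 = 4.04000·1.25698/0.002618 = 1939.73 s.

1940 s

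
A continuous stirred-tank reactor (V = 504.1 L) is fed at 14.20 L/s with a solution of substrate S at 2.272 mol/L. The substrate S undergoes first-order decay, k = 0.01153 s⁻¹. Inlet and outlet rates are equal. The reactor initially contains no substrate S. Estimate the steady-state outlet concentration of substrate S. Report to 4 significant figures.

Species balance: V dC/dt = Q C_in − Q C − k V C.
Steady state (dC/dt = 0): C_ss = Q C_in/(Q + kV) = C_in/(1 + kV/Q).
C_ss = 14.20·2.272/(14.20 + 0.01153·504.1) = 32.2624/20.0123 = 1.61213 mol/L.

1.612 mol/L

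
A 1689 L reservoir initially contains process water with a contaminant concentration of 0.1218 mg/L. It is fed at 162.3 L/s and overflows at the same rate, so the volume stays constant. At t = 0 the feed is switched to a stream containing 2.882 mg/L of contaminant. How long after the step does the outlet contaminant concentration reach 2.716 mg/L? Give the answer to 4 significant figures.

29.25 s

Species balance: V dC/dt = Q(C_in − C) ⇒ τ = V/Q = 10.4067 s.
C(t) = C_in + (C₀ − C_in) e^(−t/τ). Set C = 2.716 and solve for t:
e^(−t/τ) = (C − C_in)/(C₀ − C_in) = (2.716 − 2.882)/(0.1218 − 2.882) = 0.0601406
t = −τ ln(…) = 10.4067 × 2.81107 = 29.2538 s.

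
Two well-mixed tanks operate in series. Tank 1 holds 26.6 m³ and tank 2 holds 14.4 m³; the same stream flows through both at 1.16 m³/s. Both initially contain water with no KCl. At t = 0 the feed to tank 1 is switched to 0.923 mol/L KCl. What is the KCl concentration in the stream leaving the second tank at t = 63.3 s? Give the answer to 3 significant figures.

Species balance on tank i: dCᵢ/dt = (Cᵢ₋₁ − Cᵢ)/τᵢ with τᵢ = Vᵢ/Q.
τ₁ = 26.6/1.16 = 22.931 s; τ₂ = 14.4/1.16 = 12.414 s.
Tank 1: C₁ = C_in(1 − e^(−t/τ₁)). Tank 2 (τ₁ ≠ τ₂): C₂ = C_in[1 − (τ₁ e^(−t/τ₁) − τ₂ e^(−t/τ₂))/(τ₁ − τ₂)].
At t = 63.3: e^(−t/τ₁) = 0.063263, e^(−t/τ₂) = 0.0061018.
C₂ = 0.923·[1 − (22.931·0.063263 − 12.414·0.0061018)/(10.517)] = 0.923·0.86927 = 0.80233 mol/L.

0.802 mol/L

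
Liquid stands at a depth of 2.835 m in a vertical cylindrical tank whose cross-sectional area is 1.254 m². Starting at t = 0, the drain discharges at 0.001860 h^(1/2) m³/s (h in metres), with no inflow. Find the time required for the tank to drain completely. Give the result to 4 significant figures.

Accumulation of liquid (constant cross-section A): A dh/dt = −0.001860 √h.
Separate and integrate: 2(√h − √h₀) = −(0.001860/A) t.
Set h = 0: 2√h₀ = (0.001860/A) t_empty ⇒ t_empty = 2A√h₀/0.001860.
t_empty = 2·1.254·√2.835/0.001860 = 2.50800·1.68375/0.001860 = 2270.34 s.

2270 s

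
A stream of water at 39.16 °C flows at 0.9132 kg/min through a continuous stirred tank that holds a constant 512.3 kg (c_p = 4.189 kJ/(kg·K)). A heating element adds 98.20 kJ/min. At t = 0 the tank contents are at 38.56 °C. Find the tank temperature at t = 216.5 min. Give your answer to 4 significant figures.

46.97 °C

M c_p dT/dt = ṁ c_p (T_in − T) + Q̇.
τ = M/ṁ = 560.994 min; T_ss = T_in + Q̇/(ṁ c_p) = 39.16 + 98.20/(0.9132·4.189) = 64.8306 °C.
This is linear first-order; T(t) = T_ss + (T₀ − T_ss) e^(−t/τ).
T(216.5) = 64.8306 + (-26.2706)·e^(−216.5/560.994) = 64.8306 + (-26.2706)·0.679824 = 46.9712 °C.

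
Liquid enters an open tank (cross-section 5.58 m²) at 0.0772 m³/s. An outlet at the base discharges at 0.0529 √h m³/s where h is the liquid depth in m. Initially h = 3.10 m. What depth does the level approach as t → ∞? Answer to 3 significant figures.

2.13 m

Accumulation of liquid (constant cross-section A): A dh/dt = Q_in − 0.0529 √h. At steady state dh/dt = 0:
Q_in = 0.0529 √h_ss ⇒ √h_ss = 0.0772/0.0529 = 1.4594.
h_ss = 1.4594² = 2.1297 m. (Since h₀ = 3.10 m > h_ss, the level will fall toward this value.)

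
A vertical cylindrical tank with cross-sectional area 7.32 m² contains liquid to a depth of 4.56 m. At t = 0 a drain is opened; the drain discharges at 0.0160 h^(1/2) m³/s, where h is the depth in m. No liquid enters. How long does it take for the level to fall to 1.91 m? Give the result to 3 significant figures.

A dh/dt = −Q_out = −0.0160 √h.
Separate and integrate: 2(√h − √h₀) = −(0.0160/A) t.
t = 2A(√h₀ − √h)/0.0160 = 2·7.32·(√4.56 − √1.91)/0.0160
  = 14.640 × (2.1354 − 1.3820) / 0.0160 = 689.35 s.

689 s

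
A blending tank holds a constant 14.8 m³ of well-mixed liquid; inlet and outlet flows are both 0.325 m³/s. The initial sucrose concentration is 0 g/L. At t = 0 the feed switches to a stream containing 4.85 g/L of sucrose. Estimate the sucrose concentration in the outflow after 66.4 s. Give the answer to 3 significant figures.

Transient balance on the dissolved component: V dC/dt = Q(C_in − C).
So dC/dt = (C_in − C)/τ with τ = V/Q = 14.8/0.325 = 45.538 s.
Integrating: C(t) = C_in + (C₀ − C_in) e^(−t/τ).
C(66.4) = 4.85 + (0 − 4.85)·e^(−66.4/45.538) = 4.85 + (-4.8500)·0.23268 = 3.7215 g/L.

3.72 g/L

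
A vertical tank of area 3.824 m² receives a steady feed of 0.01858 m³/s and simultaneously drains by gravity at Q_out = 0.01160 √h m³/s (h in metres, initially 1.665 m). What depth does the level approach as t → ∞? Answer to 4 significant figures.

Unsteady balance on liquid volume: A dh/dt = Q_in − 0.01160 √h. At steady state dh/dt = 0:
Q_in = 0.01160 √h_ss ⇒ √h_ss = 0.01858/0.01160 = 1.60172.
h_ss = 1.60172² = 2.56552 m. (Since h₀ = 1.665 m < h_ss, the level will rise toward this value.)

2.566 m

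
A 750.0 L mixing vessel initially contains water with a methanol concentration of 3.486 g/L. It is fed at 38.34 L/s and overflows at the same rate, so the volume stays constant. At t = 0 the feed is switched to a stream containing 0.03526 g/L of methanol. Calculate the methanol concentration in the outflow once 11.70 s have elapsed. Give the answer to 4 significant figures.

1.933 g/L

Unsteady species balance (constant V, well mixed): V dC/dt = Q(C_in − C).
Time constant τ = V/Q = 750.0/38.34 = 19.5618 s.
C approaches C_in exponentially: C(t) = C_in + (C₀ − C_in) e^(−t/τ).
C(11.70) = 0.03526 + (3.486 − 0.03526)·e^(−11.70/19.5618) = 0.03526 + (3.45074)·0.549853 = 1.93266 g/L.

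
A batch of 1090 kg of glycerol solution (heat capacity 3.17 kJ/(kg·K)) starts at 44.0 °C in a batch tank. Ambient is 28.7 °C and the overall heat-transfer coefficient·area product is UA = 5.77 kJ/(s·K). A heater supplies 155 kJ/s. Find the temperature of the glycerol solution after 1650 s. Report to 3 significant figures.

Lumped-capacitance energy balance: M c_p dT/dt = UA(T_amb − T) + Q̇.
dT/dt = (T_ss − T)/τ with T_ss = T_amb + Q̇/UA = 28.7 + 155/5.77 = 55.563 °C, τ = M c_p/UA = 1090·3.17/5.77 = 598.84 s.
T approaches T_ss exponentially: T(t) = T_ss + (T₀ − T_ss) e^(−t/τ).
T(1650) = 55.563 + (-11.563)·0.063588 = 54.828 °C.

54.8 °C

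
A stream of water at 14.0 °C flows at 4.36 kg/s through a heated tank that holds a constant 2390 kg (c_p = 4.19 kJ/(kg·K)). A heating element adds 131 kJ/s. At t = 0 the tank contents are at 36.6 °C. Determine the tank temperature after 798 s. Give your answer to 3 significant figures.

24.8 °C

Unsteady energy balance on the tank contents: M c_p dT/dt = ṁ c_p (T_in − T) + 131.
τ = M/ṁ = 548.17 s; T_ss = T_in + Q̇/(ṁ c_p) = 14.0 + 131/(4.36·4.19) = 21.171 °C.
T approaches T_ss exponentially: T(t) = T_ss + (T₀ − T_ss) e^(−t/τ).
T(798) = 21.171 + (15.429)·e^(−798/548.17) = 21.171 + (15.429)·0.23322 = 24.769 °C.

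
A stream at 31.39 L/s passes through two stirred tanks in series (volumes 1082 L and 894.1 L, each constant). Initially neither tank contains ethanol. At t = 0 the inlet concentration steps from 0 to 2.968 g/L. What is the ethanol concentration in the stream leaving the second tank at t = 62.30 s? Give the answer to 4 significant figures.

Each tank obeys Vᵢ dCᵢ/dt = Q(Cᵢ₋₁ − Cᵢ), so τᵢ = Vᵢ/Q.
τ₁ = 1082/31.39 = 34.4696 s; τ₂ = 894.1/31.39 = 28.4836 s.
Solving the cascade with C₁(0)=C₂(0)=0 gives C₂(t) = C_in[1 − (τ₁ e^(−t/τ₁) − τ₂ e^(−t/τ₂))/(τ₁ − τ₂)].
At t = 62.30: e^(−t/τ₁) = 0.164082, e^(−t/τ₂) = 0.112228.
C₂ = 2.968·[1 − (34.4696·0.164082 − 28.4836·0.112228)/(5.98598)] = 2.968·0.589178 = 1.74868 g/L.

1.749 g/L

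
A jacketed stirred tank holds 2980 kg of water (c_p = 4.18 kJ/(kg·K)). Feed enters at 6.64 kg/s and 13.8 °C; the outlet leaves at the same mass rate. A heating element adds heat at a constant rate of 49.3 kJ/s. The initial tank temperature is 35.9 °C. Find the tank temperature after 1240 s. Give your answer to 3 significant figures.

16.9 °C

Unsteady energy balance on the tank contents: M c_p dT/dt = ṁ c_p (T_in − T) + 49.3.
Rearrange: dT/dt = (T_ss − T)/τ with τ = M/ṁ = 448.80 s and T_ss = T_in + Q̇/(ṁ c_p) = 15.576 °C.
Integrating: T(t) = T_ss + (T₀ − T_ss) e^(−t/τ).
T(1240) = 15.576 + (20.324)·e^(−1240/448.80) = 15.576 + (20.324)·0.063105 = 16.859 °C.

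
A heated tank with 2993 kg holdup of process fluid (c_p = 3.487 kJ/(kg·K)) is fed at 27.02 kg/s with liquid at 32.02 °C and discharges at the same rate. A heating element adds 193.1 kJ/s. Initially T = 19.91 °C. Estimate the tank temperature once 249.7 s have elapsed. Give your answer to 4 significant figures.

32.58 °C

M c_p dT/dt = ṁ c_p (T_in − T) + Q̇.
τ = M/ṁ = 110.770 s; T_ss = T_in + Q̇/(ṁ c_p) = 32.02 + 193.1/(27.02·3.487) = 34.0695 °C.
This is linear first-order; T(t) = T_ss + (T₀ − T_ss) e^(−t/τ).
T(249.7) = 34.0695 + (-14.1595)·e^(−249.7/110.770) = 34.0695 + (-14.1595)·0.104955 = 32.5834 °C.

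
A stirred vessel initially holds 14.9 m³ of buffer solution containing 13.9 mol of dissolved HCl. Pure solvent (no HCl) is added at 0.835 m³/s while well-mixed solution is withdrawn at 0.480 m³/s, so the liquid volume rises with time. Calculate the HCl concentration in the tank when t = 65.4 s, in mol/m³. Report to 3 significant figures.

Total volume: dV/dt = Q_in − Q_out = 0.35500 m³/s, so V(t) = 14.9 + 0.35500 t and V(65.4) = 38.117 m³.
Solute balance: dm/dt = 0 − Q_out C = −Q_out m/V(t).
dm/m = −Q_out dt/(V₀ + 0.35500 t); integrating gives ln(m/m₀) = −(Q_out/(Q_in−Q_out)) ln(V/V₀).
m = m₀ (V₀/V)^(Q_out/(Q_in−Q_out)) = 13.9 × (14.9/38.117)^(1.3521) = 3.9034 mol.
C = m/V = 3.9034/38.117 = 0.10241 mol/m³.

0.102 mol/m³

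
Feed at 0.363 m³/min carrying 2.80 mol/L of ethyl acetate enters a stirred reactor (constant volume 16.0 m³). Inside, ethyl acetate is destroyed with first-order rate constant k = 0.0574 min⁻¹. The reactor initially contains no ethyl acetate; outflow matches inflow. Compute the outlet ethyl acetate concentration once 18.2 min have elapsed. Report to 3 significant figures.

Species balance: V dC/dt = Q C_in − Q C − k V C.
dC/dt = (Q/V) C_in − (Q/V + k) C; effective rate a = Q/V + k = 0.022687 + 0.0574 = 0.080088 min⁻¹.
C_ss = Q C_in/(Q + kV) = 0.79319 mol/L; C(t) = C_ss + (C₀ − C_ss) e^(−a t).
C(18.2) = 0.79319 + (-0.79319)·e^(−0.080088·18.2) = 0.79319 + (-0.79319)·0.23280 = 0.60854 mol/L.

0.609 mol/L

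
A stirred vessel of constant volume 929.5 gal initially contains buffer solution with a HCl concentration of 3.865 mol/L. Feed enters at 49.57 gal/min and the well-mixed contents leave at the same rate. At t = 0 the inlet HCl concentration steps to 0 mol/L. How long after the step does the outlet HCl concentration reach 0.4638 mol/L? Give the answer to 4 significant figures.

39.76 min

Species balance: V dC/dt = Q(C_in − C) ⇒ τ = V/Q = 18.7513 min.
C(t) = C_in + (C₀ − C_in) e^(−t/τ). Set C = 0.4638 and solve for t:
e^(−t/τ) = (C − C_in)/(C₀ − C_in) = (0.4638 − 0)/(3.865 − 0) = 0.120000
t = −τ ln(…) = 18.7513 × 2.12026 = 39.7576 min.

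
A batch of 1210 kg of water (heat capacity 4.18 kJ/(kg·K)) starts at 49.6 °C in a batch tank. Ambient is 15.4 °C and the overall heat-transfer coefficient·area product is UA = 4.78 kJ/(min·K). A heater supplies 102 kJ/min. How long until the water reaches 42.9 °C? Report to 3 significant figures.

779 min

Lumped-capacitance energy balance: M c_p dT/dt = UA(T_amb − T) + Q̇.
τ = M c_p/UA = 1058.1 min; T_ss = T_amb + Q̇/UA = 15.4 + 102/4.78 = 36.739 °C.
T(t) = T_ss + (T₀ − T_ss)e^(−t/τ); set T = 42.9:
t = −τ ln[(T − T_ss)/(T₀ − T_ss)] = −1058.1 · ln(0.47905) = 778.72 min.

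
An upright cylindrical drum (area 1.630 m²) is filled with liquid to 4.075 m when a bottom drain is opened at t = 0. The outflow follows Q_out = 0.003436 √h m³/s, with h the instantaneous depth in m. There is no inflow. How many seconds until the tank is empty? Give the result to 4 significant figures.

With no inflow, A dh/dt = −0.003436 √h.
∫ h^(−1/2) dh = −(0.003436/A) ∫ dt, giving 2√h = 2√h₀ − (0.003436/A) t.
Tank is empty when √h = 0: t_empty = 2A√h₀/0.003436.
t_empty = 2·1.630·√4.075/0.003436 = 3.26000·2.01866/0.003436 = 1915.26 s.

1915 s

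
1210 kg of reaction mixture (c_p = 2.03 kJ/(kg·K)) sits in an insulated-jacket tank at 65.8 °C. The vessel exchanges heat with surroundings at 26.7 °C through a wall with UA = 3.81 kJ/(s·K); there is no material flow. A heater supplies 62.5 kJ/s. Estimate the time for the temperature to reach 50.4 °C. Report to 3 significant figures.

732 s

Unsteady energy balance on the tank contents: M c_p dT/dt = −UA(T − T_amb) + Q̇.
τ = M c_p/UA = 644.70 s; T_ss = T_amb + Q̇/UA = 26.7 + 62.5/3.81 = 43.104 °C.
T(t) = T_ss + (T₀ − T_ss)e^(−t/τ); set T = 50.4:
t = −τ ln[(T − T_ss)/(T₀ − T_ss)] = −644.70 · ln(0.32146) = 731.66 s.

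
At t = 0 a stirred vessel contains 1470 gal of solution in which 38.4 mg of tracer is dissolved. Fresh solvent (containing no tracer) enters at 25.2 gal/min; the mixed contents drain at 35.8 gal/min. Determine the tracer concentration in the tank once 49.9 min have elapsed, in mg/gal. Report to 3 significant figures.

0.00905 mg/gal

Let m(t) be the amount of tracer. Volume: V(t) = V₀ + (Q_in − Q_out) t = 1470 − 10.600 t; V(49.9) = 941.06 gal.
Solute balance: dm/dt = 0 − Q_out C = −Q_out m/V(t).
Separate: dm/m = −Q_out dt/V(t) ⇒ ln(m/m₀) = −(Q_out/(Q_in−Q_out)) ln(V/V₀).
m = m₀ (V₀/V)^(Q_out/(Q_in−Q_out)) = 38.4 × (1470/941.06)^(-3.3774) = 8.5141 mg.
C = m/V = 8.5141/941.06 = 0.0090473 mg/gal.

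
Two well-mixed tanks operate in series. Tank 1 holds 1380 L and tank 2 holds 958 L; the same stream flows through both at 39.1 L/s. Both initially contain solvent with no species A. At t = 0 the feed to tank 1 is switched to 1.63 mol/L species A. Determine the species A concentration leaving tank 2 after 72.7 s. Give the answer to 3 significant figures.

Species balance on tank i: dCᵢ/dt = (Cᵢ₋₁ − Cᵢ)/τᵢ with τᵢ = Vᵢ/Q.
τ₁ = 1380/39.1 = 35.294 s; τ₂ = 958/39.1 = 24.501 s.
Solving the cascade with C₁(0)=C₂(0)=0 gives C₂(t) = C_in[1 − (τ₁ e^(−t/τ₁) − τ₂ e^(−t/τ₂))/(τ₁ − τ₂)].
At t = 72.7: e^(−t/τ₁) = 0.12748, e^(−t/τ₂) = 0.051448.
C₂ = 1.63·[1 − (35.294·0.12748 − 24.501·0.051448)/(10.793)] = 1.63·0.69993 = 1.1409 mol/L.

1.14 mol/L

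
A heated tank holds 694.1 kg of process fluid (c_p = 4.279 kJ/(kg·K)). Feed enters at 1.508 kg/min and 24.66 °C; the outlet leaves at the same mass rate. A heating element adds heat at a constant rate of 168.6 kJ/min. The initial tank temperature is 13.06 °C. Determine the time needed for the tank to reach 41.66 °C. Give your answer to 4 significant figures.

M c_p dT/dt = ṁ c_p (T_in − T) + Q̇.
τ = M/ṁ = 460.279 min; T_ss = T_in + Q̇/(ṁ c_p) = 50.7885 °C.
T(t) = T_ss + (T₀ − T_ss) e^(−t/τ). Set T = 41.66:
e^(−t/τ) = (41.66 − 50.7885)/(13.06 − 50.7885) = 0.241952
t = −460.279 · ln(0.241952) = 653.143 min.

653.1 min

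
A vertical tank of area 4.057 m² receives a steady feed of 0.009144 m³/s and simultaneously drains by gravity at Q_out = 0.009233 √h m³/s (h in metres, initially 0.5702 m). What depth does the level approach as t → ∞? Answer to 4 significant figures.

0.9808 m

Mass balance (ρ constant): A dh/dt = Q_in − 0.009233 √h. At steady state dh/dt = 0:
Q_in = 0.009233 √h_ss ⇒ √h_ss = 0.009144/0.009233 = 0.990361.
h_ss = 0.990361² = 0.980814 m. (Since h₀ = 0.5702 m < h_ss, the level will rise toward this value.)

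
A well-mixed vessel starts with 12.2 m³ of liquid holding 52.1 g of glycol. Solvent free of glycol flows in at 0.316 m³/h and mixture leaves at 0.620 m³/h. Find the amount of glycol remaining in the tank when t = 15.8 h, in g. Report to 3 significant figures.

18.8 g

Let m(t) be the amount of glycol. Volume: V(t) = V₀ + (Q_in − Q_out) t = 12.2 − 0.30400 t; V(15.8) = 7.3968 m³.
No glycol enters, so dm/dt = −Q_out · (m/V).
Separate: dm/m = −Q_out dt/V(t) ⇒ ln(m/m₀) = −(Q_out/(Q_in−Q_out)) ln(V/V₀).
m = m₀ (V₀/V)^(Q_out/(Q_in−Q_out)) = 52.1 × (12.2/7.3968)^(-2.0395) = 18.777 g.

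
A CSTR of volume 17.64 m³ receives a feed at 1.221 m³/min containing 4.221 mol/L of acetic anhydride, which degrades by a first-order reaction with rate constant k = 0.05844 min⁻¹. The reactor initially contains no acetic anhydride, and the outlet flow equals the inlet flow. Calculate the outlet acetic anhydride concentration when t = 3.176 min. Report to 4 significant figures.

0.7629 mol/L

Species balance: V dC/dt = Q C_in − Q C − k V C.
dC/dt = (Q/V) C_in − (Q/V + k) C; effective rate a = Q/V + k = 0.0692177 + 0.05844 = 0.127658 min⁻¹.
C_ss = Q C_in/(Q + kV) = 2.28868 mol/L; C(t) = C_ss + (C₀ − C_ss) e^(−a t).
C(3.176) = 2.28868 + (-2.28868)·e^(−0.127658·3.176) = 2.28868 + (-2.28868)·0.666683 = 0.762857 mol/L.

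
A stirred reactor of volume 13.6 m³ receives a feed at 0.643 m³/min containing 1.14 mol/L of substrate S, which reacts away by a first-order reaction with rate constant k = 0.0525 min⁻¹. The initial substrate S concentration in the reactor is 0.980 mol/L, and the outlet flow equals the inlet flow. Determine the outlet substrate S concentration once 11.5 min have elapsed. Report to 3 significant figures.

0.680 mol/L

V dC/dt = Q(C_in − C) − k V C.
This is linear with rate a = Q/V + k = 0.099779 min⁻¹.
C_ss = Q C_in/(Q + kV) = 0.54018 mol/L; C(t) = C_ss + (C₀ − C_ss) e^(−a t).
C(11.5) = 0.54018 + (0.43982)·e^(−0.099779·11.5) = 0.54018 + (0.43982)·0.31744 = 0.67979 mol/L.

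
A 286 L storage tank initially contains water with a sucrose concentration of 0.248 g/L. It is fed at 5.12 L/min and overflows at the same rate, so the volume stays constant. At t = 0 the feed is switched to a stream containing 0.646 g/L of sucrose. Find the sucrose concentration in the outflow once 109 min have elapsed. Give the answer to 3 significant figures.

0.589 g/L

Transient balance on the dissolved component: V dC/dt = Q(C_in − C).
Time constant τ = V/Q = 286/5.12 = 55.859 min.
Solution: C(t) = C_in + (C₀ − C_in) e^(−t/τ).
C(109) = 0.646 + (0.248 − 0.646)·e^(−109/55.859) = 0.646 + (-0.39800)·0.14209 = 0.58945 g/L.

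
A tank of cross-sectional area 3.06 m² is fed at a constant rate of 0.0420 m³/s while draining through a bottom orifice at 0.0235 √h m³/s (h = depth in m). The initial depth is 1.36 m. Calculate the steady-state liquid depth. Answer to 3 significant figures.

Level balance: A dh/dt = 0.0420 − 0.0235 √h. Setting dh/dt = 0:
Q_in = 0.0235 √h_ss ⇒ √h_ss = 0.0420/0.0235 = 1.7872.
h_ss = 1.7872² = 3.1942 m. (Since h₀ = 1.36 m < h_ss, the level will rise toward this value.)

3.19 m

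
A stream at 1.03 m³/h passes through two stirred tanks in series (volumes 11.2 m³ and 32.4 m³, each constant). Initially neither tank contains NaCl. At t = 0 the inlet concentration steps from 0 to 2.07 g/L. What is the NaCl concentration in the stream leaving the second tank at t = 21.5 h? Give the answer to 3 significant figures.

0.624 g/L

Each tank obeys Vᵢ dCᵢ/dt = Q(Cᵢ₋₁ − Cᵢ), so τᵢ = Vᵢ/Q.
τ₁ = 11.2/1.03 = 10.874 h; τ₂ = 32.4/1.03 = 31.456 h.
Solving the cascade with C₁(0)=C₂(0)=0 gives C₂(t) = C_in[1 − (τ₁ e^(−t/τ₁) − τ₂ e^(−t/τ₂))/(τ₁ − τ₂)].
At t = 21.5: e^(−t/τ₁) = 0.13845, e^(−t/τ₂) = 0.50485.
C₂ = 2.07·[1 − (10.874·0.13845 − 31.456·0.50485)/(-20.583)] = 2.07·0.30158 = 0.62426 g/L.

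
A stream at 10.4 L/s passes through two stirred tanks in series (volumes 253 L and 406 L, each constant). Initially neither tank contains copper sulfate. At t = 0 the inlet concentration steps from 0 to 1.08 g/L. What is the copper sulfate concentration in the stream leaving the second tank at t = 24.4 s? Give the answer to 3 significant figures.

0.201 g/L

Time constants: τᵢ = Vᵢ/Q for each well-mixed tank.
τ₁ = 253/10.4 = 24.327 s; τ₂ = 406/10.4 = 39.038 s.
Solving the cascade with C₁(0)=C₂(0)=0 gives C₂(t) = C_in[1 − (τ₁ e^(−t/τ₁) − τ₂ e^(−t/τ₂))/(τ₁ − τ₂)].
At t = 24.4: e^(−t/τ₁) = 0.36678, e^(−t/τ₂) = 0.53525.
C₂ = 1.08·[1 − (24.327·0.36678 − 39.038·0.53525)/(-14.712)] = 1.08·0.18617 = 0.20106 g/L.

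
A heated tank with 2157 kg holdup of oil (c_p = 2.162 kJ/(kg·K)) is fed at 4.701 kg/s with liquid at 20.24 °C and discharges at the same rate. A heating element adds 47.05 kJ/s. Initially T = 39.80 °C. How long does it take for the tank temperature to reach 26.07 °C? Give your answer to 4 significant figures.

M c_p dT/dt = ṁ c_p (T_in − T) + Q̇.
τ = M/ṁ = 458.839 s; T_ss = T_in + Q̇/(ṁ c_p) = 24.8693 °C.
T(t) = T_ss + (T₀ − T_ss) e^(−t/τ). Set T = 26.07:
e^(−t/τ) = (26.07 − 24.8693)/(39.80 − 24.8693) = 0.0804193
t = −458.839 · ln(0.0804193) = 1156.50 s.

1157 s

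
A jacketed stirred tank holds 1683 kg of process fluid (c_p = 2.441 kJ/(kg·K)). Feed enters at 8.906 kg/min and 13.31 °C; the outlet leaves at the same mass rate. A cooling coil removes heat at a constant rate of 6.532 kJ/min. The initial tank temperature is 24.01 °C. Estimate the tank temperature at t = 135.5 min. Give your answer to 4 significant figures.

First-law balance (no shaft work): M c_p dT/dt = ṁ c_p (T_in − T) − 6.532.
τ = M/ṁ = 188.974 min; T_ss = T_in − Q̇/(ṁ c_p) = 13.31 − 6.532/(8.906·2.441) = 13.0095 °C.
T approaches T_ss exponentially: T(t) = T_ss + (T₀ − T_ss) e^(−t/τ).
T(135.5) = 13.0095 + (11.0005)·e^(−135.5/188.974) = 13.0095 + (11.0005)·0.488200 = 18.3800 °C.

18.38 °C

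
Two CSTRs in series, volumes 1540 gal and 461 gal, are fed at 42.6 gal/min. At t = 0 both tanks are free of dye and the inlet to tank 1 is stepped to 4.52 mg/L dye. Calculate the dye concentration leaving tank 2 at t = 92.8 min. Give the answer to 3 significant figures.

4.03 mg/L

Each tank obeys Vᵢ dCᵢ/dt = Q(Cᵢ₋₁ − Cᵢ), so τᵢ = Vᵢ/Q.
τ₁ = 1540/42.6 = 36.150 min; τ₂ = 461/42.6 = 10.822 min.
Solving the cascade with C₁(0)=C₂(0)=0 gives C₂(t) = C_in[1 − (τ₁ e^(−t/τ₁) − τ₂ e^(−t/τ₂))/(τ₁ − τ₂)].
At t = 92.8: e^(−t/τ₁) = 0.076761, e^(−t/τ₂) = 0.00018868.
C₂ = 4.52·[1 − (36.150·0.076761 − 10.822·0.00018868)/(25.329)] = 4.52·0.89052 = 4.0252 mg/L.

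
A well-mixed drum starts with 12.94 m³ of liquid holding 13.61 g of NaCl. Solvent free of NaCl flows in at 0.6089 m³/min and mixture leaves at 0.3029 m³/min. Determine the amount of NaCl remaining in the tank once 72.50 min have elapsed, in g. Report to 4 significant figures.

Total volume: dV/dt = Q_in − Q_out = 0.306000 m³/min, so V(t) = 12.94 + 0.306000 t and V(72.50) = 35.1250 m³.
Solute balance: dm/dt = 0 − Q_out C = −Q_out m/V(t).
Separate: dm/m = −Q_out dt/V(t) ⇒ ln(m/m₀) = −(Q_out/(Q_in−Q_out)) ln(V/V₀).
m = m₀ (V₀/V)^(Q_out/(Q_in−Q_out)) = 13.61 × (12.94/35.1250)^(0.989869) = 5.06488 g.

5.065 g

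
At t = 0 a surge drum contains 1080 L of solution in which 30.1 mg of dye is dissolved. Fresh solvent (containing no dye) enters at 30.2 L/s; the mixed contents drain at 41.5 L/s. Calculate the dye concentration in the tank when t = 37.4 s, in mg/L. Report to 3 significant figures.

Let m(t) be the amount of dye. Volume: V(t) = V₀ + (Q_in − Q_out) t = 1080 − 11.300 t; V(37.4) = 657.38 L.
Species balance (pure solvent in): dm/dt = −Q_out · m/V(t).
Separate: dm/m = −Q_out dt/V(t) ⇒ ln(m/m₀) = −(Q_out/(Q_in−Q_out)) ln(V/V₀).
m = m₀ (V₀/V)^(Q_out/(Q_in−Q_out)) = 30.1 × (1080/657.38)^(-3.6726) = 4.8611 mg.
C = m/V = 4.8611/657.38 = 0.0073947 mg/L.

0.00739 mg/L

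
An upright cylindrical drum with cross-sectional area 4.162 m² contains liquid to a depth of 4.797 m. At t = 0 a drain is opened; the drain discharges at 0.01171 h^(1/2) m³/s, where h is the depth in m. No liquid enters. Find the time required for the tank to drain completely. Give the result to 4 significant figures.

1557 s

With no inflow, A dh/dt = −0.01171 √h.
∫ h^(−1/2) dh = −(0.01171/A) ∫ dt, giving 2√h = 2√h₀ − (0.01171/A) t.
Tank is empty when √h = 0: t_empty = 2A√h₀/0.01171.
t_empty = 2·4.162·√4.797/0.01171 = 8.32400·2.19021/0.01171 = 1556.90 s.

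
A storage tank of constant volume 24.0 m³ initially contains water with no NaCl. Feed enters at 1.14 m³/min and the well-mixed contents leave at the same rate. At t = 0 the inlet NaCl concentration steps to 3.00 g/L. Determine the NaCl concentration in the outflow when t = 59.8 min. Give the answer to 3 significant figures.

2.82 g/L

Mass balance on the solute (V constant): V dC/dt = Q(C_in − C).
Rewrite as dC/dt + C/τ = C_in/τ, τ = V/Q = 21.053 min.
This is linear first-order; C(t) = C_in + (C₀ − C_in) e^(−t/τ).
C(59.8) = 3.00 + (0 − 3.00)·e^(−59.8/21.053) = 3.00 + (-3.0000)·0.058396 = 2.8248 g/L.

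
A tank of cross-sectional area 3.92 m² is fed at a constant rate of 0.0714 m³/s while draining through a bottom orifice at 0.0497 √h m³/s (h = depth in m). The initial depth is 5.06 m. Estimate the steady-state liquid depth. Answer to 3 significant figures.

2.06 m

Level balance: A dh/dt = 0.0714 − 0.0497 √h. Setting dh/dt = 0:
Q_in = 0.0497 √h_ss ⇒ √h_ss = 0.0714/0.0497 = 1.4366.
h_ss = 1.4366² = 2.0639 m. (Since h₀ = 5.06 m > h_ss, the level will fall toward this value.)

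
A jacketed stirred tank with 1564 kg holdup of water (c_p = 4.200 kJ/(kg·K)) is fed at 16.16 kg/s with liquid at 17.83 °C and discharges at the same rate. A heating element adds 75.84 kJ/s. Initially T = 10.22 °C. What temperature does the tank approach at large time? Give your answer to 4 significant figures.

M c_p dT/dt = ṁ c_p (T_in − T) + Q̇.
At steady state dT/dt = 0 ⇒ T_ss = T_in + Q̇/(ṁ c_p) = 17.83 + 75.84/(16.16·4.200) = 18.9474 °C.

18.95 °C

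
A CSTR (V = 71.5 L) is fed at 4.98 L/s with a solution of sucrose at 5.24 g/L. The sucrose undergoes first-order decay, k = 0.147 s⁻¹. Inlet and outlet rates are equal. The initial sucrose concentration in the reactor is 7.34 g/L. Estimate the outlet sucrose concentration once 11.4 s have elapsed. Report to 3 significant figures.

2.16 g/L

Species balance: V dC/dt = Q C_in − Q C − k V C.
dC/dt = (Q/V) C_in − (Q/V + k) C; effective rate a = Q/V + k = 0.069650 + 0.147 = 0.21665 s⁻¹.
C_ss = Q C_in/(Q + kV) = 1.6846 g/L; C(t) = C_ss + (C₀ − C_ss) e^(−a t).
C(11.4) = 1.6846 + (5.6554)·e^(−0.21665·11.4) = 1.6846 + (5.6554)·0.084601 = 2.1630 g/L.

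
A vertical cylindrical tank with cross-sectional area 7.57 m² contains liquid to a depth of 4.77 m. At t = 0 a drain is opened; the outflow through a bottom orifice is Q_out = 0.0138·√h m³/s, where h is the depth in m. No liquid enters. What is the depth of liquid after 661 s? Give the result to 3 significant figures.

Mass balance (ρ constant): A dh/dt = −0.0138 √h.
∫ h^(−1/2) dh = −(0.0138/A) ∫ dt, giving 2√h = 2√h₀ − (0.0138/A) t.
√h = √4.77 − 0.0138·661/(2·7.57) = 2.1840 − 0.60250 = 1.5815.
h = 1.5815² = 2.5013 m.

2.50 m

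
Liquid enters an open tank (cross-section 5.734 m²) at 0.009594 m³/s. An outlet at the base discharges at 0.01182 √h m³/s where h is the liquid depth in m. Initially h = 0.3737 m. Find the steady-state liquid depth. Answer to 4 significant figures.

A dh/dt = Q_in − 0.01182 √h. Steady state requires inflow = outflow:
Q_in = 0.01182 √h_ss ⇒ √h_ss = 0.009594/0.01182 = 0.811675.
h_ss = 0.811675² = 0.658817 m. (Since h₀ = 0.3737 m < h_ss, the level will rise toward this value.)

0.6588 m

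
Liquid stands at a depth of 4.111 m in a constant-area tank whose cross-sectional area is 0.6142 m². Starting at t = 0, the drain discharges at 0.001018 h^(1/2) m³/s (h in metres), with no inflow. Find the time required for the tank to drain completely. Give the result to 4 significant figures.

With no inflow, A dh/dt = −0.001018 √h.
∫ h^(−1/2) dh = −(0.001018/A) ∫ dt, giving 2√h = 2√h₀ − (0.001018/A) t.
Set h = 0: 2√h₀ = (0.001018/A) t_empty ⇒ t_empty = 2A√h₀/0.001018.
t_empty = 2·0.6142·√4.111/0.001018 = 1.22840·2.02756/0.001018 = 2446.62 s.

2447 s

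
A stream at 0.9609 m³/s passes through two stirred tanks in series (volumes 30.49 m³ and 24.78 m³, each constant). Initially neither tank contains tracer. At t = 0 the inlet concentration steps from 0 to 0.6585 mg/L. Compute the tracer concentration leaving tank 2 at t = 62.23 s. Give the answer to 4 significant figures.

Time constants: τᵢ = Vᵢ/Q for each well-mixed tank.
τ₁ = 30.49/0.9609 = 31.7307 s; τ₂ = 24.78/0.9609 = 25.7883 s.
Tank 1: C₁ = C_in(1 − e^(−t/τ₁)). Tank 2 (τ₁ ≠ τ₂): C₂ = C_in[1 − (τ₁ e^(−t/τ₁) − τ₂ e^(−t/τ₂))/(τ₁ − τ₂)].
At t = 62.23: e^(−t/τ₁) = 0.140690, e^(−t/τ₂) = 0.0895366.
C₂ = 0.6585·[1 − (31.7307·0.140690 − 25.7883·0.0895366)/(5.94235)] = 0.6585·0.637315 = 0.419672 mg/L.

0.4197 mg/L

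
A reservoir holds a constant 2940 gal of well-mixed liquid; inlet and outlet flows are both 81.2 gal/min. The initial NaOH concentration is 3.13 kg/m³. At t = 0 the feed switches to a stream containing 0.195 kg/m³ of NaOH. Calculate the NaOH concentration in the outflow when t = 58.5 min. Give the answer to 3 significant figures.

Accumulation = in − out for the solute gives V dC/dt = Q(C_in − C).
Rewrite as dC/dt + C/τ = C_in/τ, τ = V/Q = 36.207 min.
Integrating: C(t) = C_in + (C₀ − C_in) e^(−t/τ).
C(58.5) = 0.195 + (3.13 − 0.195)·e^(−58.5/36.207) = 0.195 + (2.9350)·0.19875 = 0.77833 kg/m³.

0.778 kg/m³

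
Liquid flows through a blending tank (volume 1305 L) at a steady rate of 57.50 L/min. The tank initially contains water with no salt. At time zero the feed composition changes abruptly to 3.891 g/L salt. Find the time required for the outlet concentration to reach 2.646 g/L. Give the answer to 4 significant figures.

25.86 min

Unsteady species balance (constant V, well mixed): V dC/dt = Q(C_in − C), so τ = V/Q = 22.6957 min.
C(t) = C_in + (C₀ − C_in) e^(−t/τ). Set C = 2.646 and solve for t:
e^(−t/τ) = (C − C_in)/(C₀ − C_in) = (2.646 − 3.891)/(0 − 3.891) = 0.319969
t = −τ ln(…) = 22.6957 × 1.13953 = 25.8624 min.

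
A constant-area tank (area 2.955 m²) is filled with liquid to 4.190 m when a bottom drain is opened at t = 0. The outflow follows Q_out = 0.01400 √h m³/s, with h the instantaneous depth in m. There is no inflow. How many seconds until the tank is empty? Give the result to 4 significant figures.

A dh/dt = −Q_out = −0.01400 √h.
Separate and integrate: 2(√h − √h₀) = −(0.01400/A) t.
Tank is empty when √h = 0: t_empty = 2A√h₀/0.01400.
t_empty = 2·2.955·√4.190/0.01400 = 5.91000·2.04695/0.01400 = 864.105 s.

864.1 s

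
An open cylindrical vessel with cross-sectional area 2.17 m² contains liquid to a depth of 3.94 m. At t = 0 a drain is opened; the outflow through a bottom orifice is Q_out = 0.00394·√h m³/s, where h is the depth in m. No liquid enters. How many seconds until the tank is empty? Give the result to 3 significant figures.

2190 s

Volume balance on the tank: A dh/dt = −0.00394 √h.
Separate and integrate: 2(√h − √h₀) = −(0.00394/A) t.
Tank is empty when √h = 0: t_empty = 2A√h₀/0.00394.
t_empty = 2·2.17·√3.94/0.00394 = 4.3400·1.9849/0.00394 = 2186.5 s.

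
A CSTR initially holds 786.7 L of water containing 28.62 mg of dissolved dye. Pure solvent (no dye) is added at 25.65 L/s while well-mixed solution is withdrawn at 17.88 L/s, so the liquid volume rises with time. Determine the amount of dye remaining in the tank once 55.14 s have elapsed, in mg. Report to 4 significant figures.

Let m(t) be the amount of dye. Volume: V(t) = V₀ + (Q_in − Q_out) t = 786.7 + 7.77000 t; V(55.14) = 1215.14 L.
No dye enters, so dm/dt = −Q_out · (m/V).
Separate: dm/m = −Q_out dt/V(t) ⇒ ln(m/m₀) = −(Q_out/(Q_in−Q_out)) ln(V/V₀).
m = m₀ (V₀/V)^(Q_out/(Q_in−Q_out)) = 28.62 × (786.7/1215.14)^(2.30116) = 10.5238 mg.

10.52 mg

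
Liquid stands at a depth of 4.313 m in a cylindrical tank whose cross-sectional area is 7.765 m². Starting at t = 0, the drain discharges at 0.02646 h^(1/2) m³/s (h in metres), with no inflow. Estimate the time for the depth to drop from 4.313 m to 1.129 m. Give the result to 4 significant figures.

With no inflow, A dh/dt = −0.02646 √h.
Separate and integrate: 2(√h − √h₀) = −(0.02646/A) t.
t = 2A(√h₀ − √h)/0.02646 = 2·7.765·(√4.313 − √1.129)/0.02646
  = 15.5300 × (2.07678 − 1.06254) / 0.02646 = 595.277 s.

595.3 s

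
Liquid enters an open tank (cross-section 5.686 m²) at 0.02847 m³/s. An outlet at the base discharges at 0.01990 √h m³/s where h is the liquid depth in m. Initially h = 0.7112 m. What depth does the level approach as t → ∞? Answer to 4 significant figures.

2.047 m

A dh/dt = Q_in − 0.01990 √h. Steady state requires inflow = outflow:
Q_in = 0.01990 √h_ss ⇒ √h_ss = 0.02847/0.01990 = 1.43065.
h_ss = 1.43065² = 2.04677 m. (Since h₀ = 0.7112 m < h_ss, the level will rise toward this value.)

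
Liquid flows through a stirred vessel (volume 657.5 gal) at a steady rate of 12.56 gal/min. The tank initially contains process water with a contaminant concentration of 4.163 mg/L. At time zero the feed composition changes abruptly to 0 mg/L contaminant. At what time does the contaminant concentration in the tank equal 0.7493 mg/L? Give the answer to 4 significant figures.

Unsteady species balance (constant V, well mixed): V dC/dt = Q(C_in − C), so τ = V/Q = 52.3487 min.
C(t) = C_in + (C₀ − C_in) e^(−t/τ). Set C = 0.7493 and solve for t:
e^(−t/τ) = (C − C_in)/(C₀ − C_in) = (0.7493 − 0)/(4.163 − 0) = 0.179990
t = −τ ln(…) = 52.3487 × 1.71485 = 89.7703 min.

89.77 min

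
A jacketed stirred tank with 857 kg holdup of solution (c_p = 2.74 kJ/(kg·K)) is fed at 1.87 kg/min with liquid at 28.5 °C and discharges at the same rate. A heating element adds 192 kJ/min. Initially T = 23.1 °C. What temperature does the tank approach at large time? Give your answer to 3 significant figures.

M c_p dT/dt = ṁ c_p (T_in − T) + Q̇.
At steady state dT/dt = 0 ⇒ T_ss = T_in + Q̇/(ṁ c_p) = 28.5 + 192/(1.87·2.74) = 65.972 °C.

66.0 °C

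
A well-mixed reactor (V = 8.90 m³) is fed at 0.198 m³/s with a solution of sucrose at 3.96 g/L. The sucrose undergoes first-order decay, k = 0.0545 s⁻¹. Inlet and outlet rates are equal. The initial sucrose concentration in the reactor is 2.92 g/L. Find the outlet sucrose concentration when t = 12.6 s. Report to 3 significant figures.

Accumulation = in − out − consumed: V dC/dt = Q C_in − Q C − k V C.
This is linear with rate a = Q/V + k = 0.076747 s⁻¹.
C_ss = Q C_in/(Q + kV) = 1.1479 g/L; C(t) = C_ss + (C₀ − C_ss) e^(−a t).
C(12.6) = 1.1479 + (1.7721)·e^(−0.076747·12.6) = 1.1479 + (1.7721)·0.38022 = 1.8217 g/L.

1.82 g/L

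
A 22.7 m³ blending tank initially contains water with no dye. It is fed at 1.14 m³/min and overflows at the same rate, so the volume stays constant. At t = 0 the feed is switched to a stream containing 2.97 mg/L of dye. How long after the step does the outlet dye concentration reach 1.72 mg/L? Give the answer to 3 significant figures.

17.2 min

Species balance: V dC/dt = Q(C_in − C) ⇒ τ = V/Q = 19.912 min.
C(t) = C_in + (C₀ − C_in) e^(−t/τ). Set C = 1.72 and solve for t:
e^(−t/τ) = (C − C_in)/(C₀ − C_in) = (1.72 − 2.97)/(0 − 2.97) = 0.42088
t = −τ ln(…) = 19.912 × 0.86542 = 17.232 min.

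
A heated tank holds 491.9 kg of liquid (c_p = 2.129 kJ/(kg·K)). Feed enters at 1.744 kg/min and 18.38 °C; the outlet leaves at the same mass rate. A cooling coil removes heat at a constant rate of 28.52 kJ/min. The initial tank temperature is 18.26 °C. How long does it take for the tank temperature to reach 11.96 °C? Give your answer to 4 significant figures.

505.2 min

Energy balance: M c_p dT/dt = ṁ c_p (T_in − T) − 28.52.
τ = M/ṁ = 282.053 min; T_ss = T_in − Q̇/(ṁ c_p) = 10.6988 °C.
T(t) = T_ss + (T₀ − T_ss) e^(−t/τ). Set T = 11.96:
e^(−t/τ) = (11.96 − 10.6988)/(18.26 − 10.6988) = 0.166796
t = −282.053 · ln(0.166796) = 505.153 min.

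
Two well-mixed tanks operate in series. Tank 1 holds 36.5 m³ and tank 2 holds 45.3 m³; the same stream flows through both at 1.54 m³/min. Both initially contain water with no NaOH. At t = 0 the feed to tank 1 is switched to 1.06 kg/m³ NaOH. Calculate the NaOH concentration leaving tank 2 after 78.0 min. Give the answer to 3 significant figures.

Species balance on tank i: dCᵢ/dt = (Cᵢ₋₁ − Cᵢ)/τᵢ with τᵢ = Vᵢ/Q.
τ₁ = 36.5/1.54 = 23.701 min; τ₂ = 45.3/1.54 = 29.416 min.
Solving the cascade with C₁(0)=C₂(0)=0 gives C₂(t) = C_in[1 − (τ₁ e^(−t/τ₁) − τ₂ e^(−t/τ₂))/(τ₁ − τ₂)].
At t = 78.0: e^(−t/τ₁) = 0.037218, e^(−t/τ₂) = 0.070534.
C₂ = 1.06·[1 − (23.701·0.037218 − 29.416·0.070534)/(-5.7143)] = 1.06·0.79128 = 0.83876 kg/m³.

0.839 kg/m³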